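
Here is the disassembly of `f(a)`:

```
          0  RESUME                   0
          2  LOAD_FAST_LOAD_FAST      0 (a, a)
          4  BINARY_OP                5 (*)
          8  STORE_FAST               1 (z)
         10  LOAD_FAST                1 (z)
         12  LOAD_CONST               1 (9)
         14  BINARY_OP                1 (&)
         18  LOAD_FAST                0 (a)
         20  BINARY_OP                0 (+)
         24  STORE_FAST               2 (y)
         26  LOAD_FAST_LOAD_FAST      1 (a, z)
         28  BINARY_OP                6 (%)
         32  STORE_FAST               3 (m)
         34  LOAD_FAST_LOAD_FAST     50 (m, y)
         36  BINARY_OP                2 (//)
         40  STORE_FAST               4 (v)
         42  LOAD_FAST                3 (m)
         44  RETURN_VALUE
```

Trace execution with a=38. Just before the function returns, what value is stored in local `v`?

LOAD_FAST_LOAD_FAST a,a → push 38,38. Stack: [38, 38]
BINARY_OP * → 38 * 38 = 1444. Stack: [1444]
STORE_FAST z → z=1444. Stack: []
LOAD_FAST z → push 1444. Stack: [1444]
LOAD_CONST → push 9. Stack: [1444, 9]
BINARY_OP & → 1444 & 9 = 0. Stack: [0]
LOAD_FAST a → push 38. Stack: [0, 38]
BINARY_OP + → 0 + 38 = 38. Stack: [38]
STORE_FAST y → y=38. Stack: []
LOAD_FAST_LOAD_FAST a,z → push 38,1444. Stack: [38, 1444]
BINARY_OP % → 38 % 1444 = 38. Stack: [38]
STORE_FAST m → m=38. Stack: []
LOAD_FAST_LOAD_FAST m,y → push 38,38. Stack: [38, 38]
BINARY_OP // → 38 // 38 = 1. Stack: [1]
STORE_FAST v → v=1. Stack: []
LOAD_FAST m → push 38. Stack: [38]
RETURN_VALUE → return 38.

1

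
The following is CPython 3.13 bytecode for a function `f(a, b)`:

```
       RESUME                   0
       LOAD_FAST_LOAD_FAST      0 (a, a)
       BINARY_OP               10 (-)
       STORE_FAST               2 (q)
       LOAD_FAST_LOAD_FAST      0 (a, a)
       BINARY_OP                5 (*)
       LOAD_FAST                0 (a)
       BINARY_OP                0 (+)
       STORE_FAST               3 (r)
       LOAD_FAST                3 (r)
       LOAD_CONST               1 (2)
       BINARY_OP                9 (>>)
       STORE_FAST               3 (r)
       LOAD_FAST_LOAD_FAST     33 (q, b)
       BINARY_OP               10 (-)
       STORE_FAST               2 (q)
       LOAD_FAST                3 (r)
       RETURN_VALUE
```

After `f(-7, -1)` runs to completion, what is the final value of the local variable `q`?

LOAD_FAST_LOAD_FAST a,a → push -7,-7. Stack: [-7, -7]
BINARY_OP - → -7 - -7 = 0. Stack: [0]
STORE_FAST q → q=0. Stack: []
LOAD_FAST_LOAD_FAST a,a → push -7,-7. Stack: [-7, -7]
BINARY_OP * → -7 * -7 = 49. Stack: [49]
LOAD_FAST a → push -7. Stack: [49, -7]
BINARY_OP + → 49 + -7 = 42. Stack: [42]
STORE_FAST r → r=42. Stack: []
LOAD_FAST r → push 42. Stack: [42]
LOAD_CONST → push 2. Stack: [42, 2]
BINARY_OP >> → 42 >> 2 = 10. Stack: [10]
STORE_FAST r → r=10. Stack: []
LOAD_FAST_LOAD_FAST q,b → push 0,-1. Stack: [0, -1]
BINARY_OP - → 0 - -1 = 1. Stack: [1]
STORE_FAST q → q=1. Stack: []
LOAD_FAST r → push 10. Stack: [10]
RETURN_VALUE → return 10.

1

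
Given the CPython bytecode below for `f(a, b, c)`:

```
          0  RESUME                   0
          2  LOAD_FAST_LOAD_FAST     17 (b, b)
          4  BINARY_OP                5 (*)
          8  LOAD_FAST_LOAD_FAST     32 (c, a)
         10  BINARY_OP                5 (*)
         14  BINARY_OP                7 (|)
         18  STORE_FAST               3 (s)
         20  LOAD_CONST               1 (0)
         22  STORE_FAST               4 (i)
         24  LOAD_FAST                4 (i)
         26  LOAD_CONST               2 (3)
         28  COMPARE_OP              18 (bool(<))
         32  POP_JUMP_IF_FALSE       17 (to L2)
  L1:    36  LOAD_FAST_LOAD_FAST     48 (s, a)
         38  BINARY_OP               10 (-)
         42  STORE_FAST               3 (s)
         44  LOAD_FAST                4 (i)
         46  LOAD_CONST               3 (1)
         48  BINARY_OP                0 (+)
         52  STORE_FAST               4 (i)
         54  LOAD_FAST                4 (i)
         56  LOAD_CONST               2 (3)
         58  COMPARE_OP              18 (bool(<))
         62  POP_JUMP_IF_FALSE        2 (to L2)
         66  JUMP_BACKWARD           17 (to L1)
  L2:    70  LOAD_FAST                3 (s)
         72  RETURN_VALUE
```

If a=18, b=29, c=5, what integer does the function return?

805

LOAD_FAST_LOAD_FAST b,b → push 29,29. Stack: [29, 29]
BINARY_OP * → 29 * 29 = 841. Stack: [841]
LOAD_FAST_LOAD_FAST c,a → push 5,18. Stack: [841, 5, 18]
BINARY_OP * → 5 * 18 = 90. Stack: [841, 90]
BINARY_OP | → 841 | 90 = 859. Stack: [859]
STORE_FAST s → s=859. Stack: []
LOAD_CONST → push 0. Stack: [0]
STORE_FAST i → i=0. Stack: []
LOAD_FAST i → push 0. Stack: [0]
LOAD_CONST → push 3. Stack: [0, 3]
COMPARE_OP bool(<) → 0 vs 3 = True. Stack: [True]
POP_JUMP_IF_FALSE → pop True; no jump. Stack: []
LOAD_FAST_LOAD_FAST s,a → push 859,18. Stack: [859, 18]
BINARY_OP - → 859 - 18 = 841. Stack: [841]
STORE_FAST s → s=841. Stack: []
LOAD_FAST i → push 0. Stack: [0]
LOAD_CONST → push 1. Stack: [0, 1]
BINARY_OP + → 0 + 1 = 1. Stack: [1]
STORE_FAST i → i=1. Stack: []
LOAD_FAST i → push 1. Stack: [1]
LOAD_CONST → push 3. Stack: [1, 3]
COMPARE_OP bool(<) → 1 vs 3 = True. Stack: [True]
POP_JUMP_IF_FALSE → pop True; no jump. Stack: []
LOAD_FAST_LOAD_FAST s,a → push 841,18. Stack: [841, 18]
BINARY_OP - → 841 - 18 = 823. Stack: [823]
STORE_FAST s → s=823. Stack: []
LOAD_FAST i → push 1. Stack: [1]
LOAD_CONST → push 1. Stack: [1, 1]
BINARY_OP + → 1 + 1 = 2. Stack: [2]
STORE_FAST i → i=2. Stack: []
LOAD_FAST i → push 2. Stack: [2]
LOAD_CONST → push 3. Stack: [2, 3]
COMPARE_OP bool(<) → 2 vs 3 = True. Stack: [True]
POP_JUMP_IF_FALSE → pop True; no jump. Stack: []
LOAD_FAST_LOAD_FAST s,a → push 823,18. Stack: [823, 18]
BINARY_OP - → 823 - 18 = 805. Stack: [805]
STORE_FAST s → s=805. Stack: []
LOAD_FAST i → push 2. Stack: [2]
LOAD_CONST → push 1. Stack: [2, 1]
BINARY_OP + → 2 + 1 = 3. Stack: [3]
STORE_FAST i → i=3. Stack: []
LOAD_FAST i → push 3. Stack: [3]
LOAD_CONST → push 3. Stack: [3, 3]
COMPARE_OP bool(<) → 3 vs 3 = False. Stack: [False]
POP_JUMP_IF_FALSE → pop False; jump. Stack: []
LOAD_FAST s → push 805. Stack: [805]
RETURN_VALUE → return 805.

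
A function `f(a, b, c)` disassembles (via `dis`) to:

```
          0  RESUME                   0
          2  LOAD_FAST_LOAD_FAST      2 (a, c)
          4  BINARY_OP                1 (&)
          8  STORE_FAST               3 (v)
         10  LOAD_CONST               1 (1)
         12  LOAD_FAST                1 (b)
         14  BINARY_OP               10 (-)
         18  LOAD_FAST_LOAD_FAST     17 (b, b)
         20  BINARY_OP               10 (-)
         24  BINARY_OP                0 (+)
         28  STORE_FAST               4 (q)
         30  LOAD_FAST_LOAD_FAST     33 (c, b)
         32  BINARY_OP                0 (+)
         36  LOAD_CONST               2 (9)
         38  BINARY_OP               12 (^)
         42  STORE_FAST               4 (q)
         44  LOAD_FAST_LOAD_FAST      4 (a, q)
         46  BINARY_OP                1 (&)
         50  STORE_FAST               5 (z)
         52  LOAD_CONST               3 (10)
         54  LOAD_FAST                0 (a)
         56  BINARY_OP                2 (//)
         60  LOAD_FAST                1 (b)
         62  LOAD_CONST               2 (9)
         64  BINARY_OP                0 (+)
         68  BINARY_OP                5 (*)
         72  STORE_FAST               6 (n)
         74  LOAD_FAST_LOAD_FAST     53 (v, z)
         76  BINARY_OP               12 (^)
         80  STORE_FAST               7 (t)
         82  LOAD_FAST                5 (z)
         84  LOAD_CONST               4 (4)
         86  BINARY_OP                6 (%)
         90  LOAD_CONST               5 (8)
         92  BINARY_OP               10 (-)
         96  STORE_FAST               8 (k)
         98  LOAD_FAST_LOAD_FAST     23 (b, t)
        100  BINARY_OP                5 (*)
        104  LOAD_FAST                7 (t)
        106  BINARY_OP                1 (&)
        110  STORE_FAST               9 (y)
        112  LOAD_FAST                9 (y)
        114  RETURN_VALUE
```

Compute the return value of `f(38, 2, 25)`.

LOAD_FAST_LOAD_FAST a,c → push 38,25. Stack: [38, 25]
BINARY_OP & → 38 & 25 = 0. Stack: [0]
STORE_FAST v → v=0. Stack: []
LOAD_CONST → push 1. Stack: [1]
LOAD_FAST b → push 2. Stack: [1, 2]
BINARY_OP - → 1 - 2 = -1. Stack: [-1]
LOAD_FAST_LOAD_FAST b,b → push 2,2. Stack: [-1, 2, 2]
BINARY_OP - → 2 - 2 = 0. Stack: [-1, 0]
BINARY_OP + → -1 + 0 = -1. Stack: [-1]
STORE_FAST q → q=-1. Stack: []
LOAD_FAST_LOAD_FAST c,b → push 25,2. Stack: [25, 2]
BINARY_OP + → 25 + 2 = 27. Stack: [27]
LOAD_CONST → push 9. Stack: [27, 9]
BINARY_OP ^ → 27 ^ 9 = 18. Stack: [18]
STORE_FAST q → q=18. Stack: []
LOAD_FAST_LOAD_FAST a,q → push 38,18. Stack: [38, 18]
BINARY_OP & → 38 & 18 = 2. Stack: [2]
STORE_FAST z → z=2. Stack: []
LOAD_CONST → push 10. Stack: [10]
LOAD_FAST a → push 38. Stack: [10, 38]
BINARY_OP // → 10 // 38 = 0. Stack: [0]
LOAD_FAST b → push 2. Stack: [0, 2]
LOAD_CONST → push 9. Stack: [0, 2, 9]
BINARY_OP + → 2 + 9 = 11. Stack: [0, 11]
BINARY_OP * → 0 * 11 = 0. Stack: [0]
STORE_FAST n → n=0. Stack: []
LOAD_FAST_LOAD_FAST v,z → push 0,2. Stack: [0, 2]
BINARY_OP ^ → 0 ^ 2 = 2. Stack: [2]
STORE_FAST t → t=2. Stack: []
LOAD_FAST z → push 2. Stack: [2]
LOAD_CONST → push 4. Stack: [2, 4]
BINARY_OP % → 2 % 4 = 2. Stack: [2]
LOAD_CONST → push 8. Stack: [2, 8]
BINARY_OP - → 2 - 8 = -6. Stack: [-6]
STORE_FAST k → k=-6. Stack: []
LOAD_FAST_LOAD_FAST b,t → push 2,2. Stack: [2, 2]
BINARY_OP * → 2 * 2 = 4. Stack: [4]
LOAD_FAST t → push 2. Stack: [4, 2]
BINARY_OP & → 4 & 2 = 0. Stack: [0]
STORE_FAST y → y=0. Stack: []
LOAD_FAST y → push 0. Stack: [0]
RETURN_VALUE → return 0.

0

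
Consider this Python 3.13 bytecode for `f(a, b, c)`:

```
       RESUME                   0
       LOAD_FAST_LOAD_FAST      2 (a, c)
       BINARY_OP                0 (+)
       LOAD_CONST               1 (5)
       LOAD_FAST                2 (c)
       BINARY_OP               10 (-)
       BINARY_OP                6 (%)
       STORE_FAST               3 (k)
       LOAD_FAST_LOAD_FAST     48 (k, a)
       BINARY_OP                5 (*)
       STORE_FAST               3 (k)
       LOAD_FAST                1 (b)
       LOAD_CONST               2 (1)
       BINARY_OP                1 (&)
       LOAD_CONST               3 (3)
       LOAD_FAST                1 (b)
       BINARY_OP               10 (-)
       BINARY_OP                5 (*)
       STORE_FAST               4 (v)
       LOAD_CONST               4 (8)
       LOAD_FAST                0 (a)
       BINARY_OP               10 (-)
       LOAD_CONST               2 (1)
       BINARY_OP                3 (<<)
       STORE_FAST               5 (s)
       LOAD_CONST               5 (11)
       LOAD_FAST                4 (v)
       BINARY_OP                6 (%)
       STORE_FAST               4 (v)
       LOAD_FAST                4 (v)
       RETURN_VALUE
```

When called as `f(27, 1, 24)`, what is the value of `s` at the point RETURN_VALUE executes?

-38

LOAD_FAST_LOAD_FAST a,c → push 27,24. Stack: [27, 24]
BINARY_OP + → 27 + 24 = 51. Stack: [51]
LOAD_CONST → push 5. Stack: [51, 5]
LOAD_FAST c → push 24. Stack: [51, 5, 24]
BINARY_OP - → 5 - 24 = -19. Stack: [51, -19]
BINARY_OP % → 51 % -19 = -6. Stack: [-6]
STORE_FAST k → k=-6. Stack: []
LOAD_FAST_LOAD_FAST k,a → push -6,27. Stack: [-6, 27]
BINARY_OP * → -6 * 27 = -162. Stack: [-162]
STORE_FAST k → k=-162. Stack: []
LOAD_FAST b → push 1. Stack: [1]
LOAD_CONST → push 1. Stack: [1, 1]
BINARY_OP & → 1 & 1 = 1. Stack: [1]
LOAD_CONST → push 3. Stack: [1, 3]
LOAD_FAST b → push 1. Stack: [1, 3, 1]
BINARY_OP - → 3 - 1 = 2. Stack: [1, 2]
BINARY_OP * → 1 * 2 = 2. Stack: [2]
STORE_FAST v → v=2. Stack: []
LOAD_CONST → push 8. Stack: [8]
LOAD_FAST a → push 27. Stack: [8, 27]
BINARY_OP - → 8 - 27 = -19. Stack: [-19]
LOAD_CONST → push 1. Stack: [-19, 1]
BINARY_OP << → -19 << 1 = -38. Stack: [-38]
STORE_FAST s → s=-38. Stack: []
LOAD_CONST → push 11. Stack: [11]
LOAD_FAST v → push 2. Stack: [11, 2]
BINARY_OP % → 11 % 2 = 1. Stack: [1]
STORE_FAST v → v=1. Stack: []
LOAD_FAST v → push 1. Stack: [1]
RETURN_VALUE → return 1.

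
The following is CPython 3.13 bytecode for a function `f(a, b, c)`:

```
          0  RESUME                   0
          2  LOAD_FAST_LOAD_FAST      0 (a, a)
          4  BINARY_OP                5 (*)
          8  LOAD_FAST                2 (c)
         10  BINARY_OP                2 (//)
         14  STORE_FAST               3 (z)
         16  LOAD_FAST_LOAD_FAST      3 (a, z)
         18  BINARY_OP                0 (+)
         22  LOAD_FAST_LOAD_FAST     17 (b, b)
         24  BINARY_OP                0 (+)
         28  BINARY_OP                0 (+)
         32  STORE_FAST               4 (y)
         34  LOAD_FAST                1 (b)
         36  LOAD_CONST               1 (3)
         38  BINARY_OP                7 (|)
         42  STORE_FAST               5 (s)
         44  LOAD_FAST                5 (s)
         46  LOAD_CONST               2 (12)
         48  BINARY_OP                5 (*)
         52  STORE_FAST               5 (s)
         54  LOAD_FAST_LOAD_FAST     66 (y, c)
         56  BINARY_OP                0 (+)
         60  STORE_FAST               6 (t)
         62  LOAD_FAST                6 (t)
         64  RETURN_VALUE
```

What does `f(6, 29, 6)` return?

LOAD_FAST_LOAD_FAST a,a → push 6,6. Stack: [6, 6]
BINARY_OP * → 6 * 6 = 36. Stack: [36]
LOAD_FAST c → push 6. Stack: [36, 6]
BINARY_OP // → 36 // 6 = 6. Stack: [6]
STORE_FAST z → z=6. Stack: []
LOAD_FAST_LOAD_FAST a,z → push 6,6. Stack: [6, 6]
BINARY_OP + → 6 + 6 = 12. Stack: [12]
LOAD_FAST_LOAD_FAST b,b → push 29,29. Stack: [12, 29, 29]
BINARY_OP + → 29 + 29 = 58. Stack: [12, 58]
BINARY_OP + → 12 + 58 = 70. Stack: [70]
STORE_FAST y → y=70. Stack: []
LOAD_FAST b → push 29. Stack: [29]
LOAD_CONST → push 3. Stack: [29, 3]
BINARY_OP | → 29 | 3 = 31. Stack: [31]
STORE_FAST s → s=31. Stack: []
LOAD_FAST s → push 31. Stack: [31]
LOAD_CONST → push 12. Stack: [31, 12]
BINARY_OP * → 31 * 12 = 372. Stack: [372]
STORE_FAST s → s=372. Stack: []
LOAD_FAST_LOAD_FAST y,c → push 70,6. Stack: [70, 6]
BINARY_OP + → 70 + 6 = 76. Stack: [76]
STORE_FAST t → t=76. Stack: []
LOAD_FAST t → push 76. Stack: [76]
RETURN_VALUE → return 76.

76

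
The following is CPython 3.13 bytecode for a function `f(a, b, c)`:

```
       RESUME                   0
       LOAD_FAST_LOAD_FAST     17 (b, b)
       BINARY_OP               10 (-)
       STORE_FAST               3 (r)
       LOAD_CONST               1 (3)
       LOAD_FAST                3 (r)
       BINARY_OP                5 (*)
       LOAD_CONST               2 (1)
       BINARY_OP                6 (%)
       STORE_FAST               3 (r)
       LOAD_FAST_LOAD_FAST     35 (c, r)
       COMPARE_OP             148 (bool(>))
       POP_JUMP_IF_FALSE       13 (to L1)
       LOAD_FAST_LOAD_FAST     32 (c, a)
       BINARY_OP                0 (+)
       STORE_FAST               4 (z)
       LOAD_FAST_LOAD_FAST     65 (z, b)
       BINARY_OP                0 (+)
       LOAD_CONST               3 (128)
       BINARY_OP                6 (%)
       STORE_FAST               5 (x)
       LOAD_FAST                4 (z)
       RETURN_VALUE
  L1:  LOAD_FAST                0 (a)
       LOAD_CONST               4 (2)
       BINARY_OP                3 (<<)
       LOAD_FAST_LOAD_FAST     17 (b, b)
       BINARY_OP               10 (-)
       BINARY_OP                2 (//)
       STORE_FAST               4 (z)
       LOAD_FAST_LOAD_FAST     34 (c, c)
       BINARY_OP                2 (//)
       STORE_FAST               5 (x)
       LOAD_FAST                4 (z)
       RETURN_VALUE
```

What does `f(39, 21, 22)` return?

LOAD_FAST_LOAD_FAST b,b → push 21,21. Stack: [21, 21]
BINARY_OP - → 21 - 21 = 0. Stack: [0]
STORE_FAST r → r=0. Stack: []
LOAD_CONST → push 3. Stack: [3]
LOAD_FAST r → push 0. Stack: [3, 0]
BINARY_OP * → 3 * 0 = 0. Stack: [0]
LOAD_CONST → push 1. Stack: [0, 1]
BINARY_OP % → 0 % 1 = 0. Stack: [0]
STORE_FAST r → r=0. Stack: []
LOAD_FAST_LOAD_FAST c,r → push 22,0. Stack: [22, 0]
COMPARE_OP bool(>) → 22 vs 0 = True. Stack: [True]
POP_JUMP_IF_FALSE → pop True; no jump. Stack: []
LOAD_FAST_LOAD_FAST c,a → push 22,39. Stack: [22, 39]
BINARY_OP + → 22 + 39 = 61. Stack: [61]
STORE_FAST z → z=61. Stack: []
LOAD_FAST_LOAD_FAST z,b → push 61,21. Stack: [61, 21]
BINARY_OP + → 61 + 21 = 82. Stack: [82]
LOAD_CONST → push 128. Stack: [82, 128]
BINARY_OP % → 82 % 128 = 82. Stack: [82]
STORE_FAST x → x=82. Stack: []
LOAD_FAST z → push 61. Stack: [61]
RETURN_VALUE → return 61.

61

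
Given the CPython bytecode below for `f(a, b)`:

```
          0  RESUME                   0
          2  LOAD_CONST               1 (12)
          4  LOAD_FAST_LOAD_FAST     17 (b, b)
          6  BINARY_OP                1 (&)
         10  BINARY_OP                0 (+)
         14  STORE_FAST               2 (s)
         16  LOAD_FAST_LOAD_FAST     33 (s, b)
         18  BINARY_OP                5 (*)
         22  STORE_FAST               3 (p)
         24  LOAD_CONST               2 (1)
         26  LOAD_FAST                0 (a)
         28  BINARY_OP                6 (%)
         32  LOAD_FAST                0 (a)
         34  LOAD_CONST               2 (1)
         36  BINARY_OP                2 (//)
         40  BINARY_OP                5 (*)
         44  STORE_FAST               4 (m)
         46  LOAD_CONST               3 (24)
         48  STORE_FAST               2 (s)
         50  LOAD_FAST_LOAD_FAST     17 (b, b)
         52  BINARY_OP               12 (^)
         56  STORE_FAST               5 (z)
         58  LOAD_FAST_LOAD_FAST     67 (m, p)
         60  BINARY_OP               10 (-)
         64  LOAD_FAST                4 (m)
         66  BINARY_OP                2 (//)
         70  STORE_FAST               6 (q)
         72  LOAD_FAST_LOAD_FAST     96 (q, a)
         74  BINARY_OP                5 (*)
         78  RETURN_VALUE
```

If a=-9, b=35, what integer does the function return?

198

LOAD_CONST → push 12. Stack: [12]
LOAD_FAST_LOAD_FAST b,b → push 35,35. Stack: [12, 35, 35]
BINARY_OP & → 35 & 35 = 35. Stack: [12, 35]
BINARY_OP + → 12 + 35 = 47. Stack: [47]
STORE_FAST s → s=47. Stack: []
LOAD_FAST_LOAD_FAST s,b → push 47,35. Stack: [47, 35]
BINARY_OP * → 47 * 35 = 1645. Stack: [1645]
STORE_FAST p → p=1645. Stack: []
LOAD_CONST → push 1. Stack: [1]
LOAD_FAST a → push -9. Stack: [1, -9]
BINARY_OP % → 1 % -9 = -8. Stack: [-8]
LOAD_FAST a → push -9. Stack: [-8, -9]
LOAD_CONST → push 1. Stack: [-8, -9, 1]
BINARY_OP // → -9 // 1 = -9. Stack: [-8, -9]
BINARY_OP * → -8 * -9 = 72. Stack: [72]
STORE_FAST m → m=72. Stack: []
LOAD_CONST → push 24. Stack: [24]
STORE_FAST s → s=24. Stack: []
LOAD_FAST_LOAD_FAST b,b → push 35,35. Stack: [35, 35]
BINARY_OP ^ → 35 ^ 35 = 0. Stack: [0]
STORE_FAST z → z=0. Stack: []
LOAD_FAST_LOAD_FAST m,p → push 72,1645. Stack: [72, 1645]
BINARY_OP - → 72 - 1645 = -1573. Stack: [-1573]
LOAD_FAST m → push 72. Stack: [-1573, 72]
BINARY_OP // → -1573 // 72 = -22. Stack: [-22]
STORE_FAST q → q=-22. Stack: []
LOAD_FAST_LOAD_FAST q,a → push -22,-9. Stack: [-22, -9]
BINARY_OP * → -22 * -9 = 198. Stack: [198]
RETURN_VALUE → return 198.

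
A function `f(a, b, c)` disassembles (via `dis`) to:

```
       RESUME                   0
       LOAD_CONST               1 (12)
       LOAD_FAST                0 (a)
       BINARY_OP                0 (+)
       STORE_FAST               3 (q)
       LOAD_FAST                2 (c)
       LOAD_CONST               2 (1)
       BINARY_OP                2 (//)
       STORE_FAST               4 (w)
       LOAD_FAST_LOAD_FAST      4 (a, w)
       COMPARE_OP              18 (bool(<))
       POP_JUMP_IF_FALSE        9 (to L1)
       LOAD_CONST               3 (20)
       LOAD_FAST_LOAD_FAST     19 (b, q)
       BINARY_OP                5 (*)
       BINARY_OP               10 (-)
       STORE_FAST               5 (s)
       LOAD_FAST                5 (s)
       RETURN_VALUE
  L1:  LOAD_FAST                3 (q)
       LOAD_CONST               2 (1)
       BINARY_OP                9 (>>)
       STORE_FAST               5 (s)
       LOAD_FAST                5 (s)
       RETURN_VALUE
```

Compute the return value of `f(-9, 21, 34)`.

-43

LOAD_CONST → push 12. Stack: [12]
LOAD_FAST a → push -9. Stack: [12, -9]
BINARY_OP + → 12 + -9 = 3. Stack: [3]
STORE_FAST q → q=3. Stack: []
LOAD_FAST c → push 34. Stack: [34]
LOAD_CONST → push 1. Stack: [34, 1]
BINARY_OP // → 34 // 1 = 34. Stack: [34]
STORE_FAST w → w=34. Stack: []
LOAD_FAST_LOAD_FAST a,w → push -9,34. Stack: [-9, 34]
COMPARE_OP bool(<) → -9 vs 34 = True. Stack: [True]
POP_JUMP_IF_FALSE → pop True; no jump. Stack: []
LOAD_CONST → push 20. Stack: [20]
LOAD_FAST_LOAD_FAST b,q → push 21,3. Stack: [20, 21, 3]
BINARY_OP * → 21 * 3 = 63. Stack: [20, 63]
BINARY_OP - → 20 - 63 = -43. Stack: [-43]
STORE_FAST s → s=-43. Stack: []
LOAD_FAST s → push -43. Stack: [-43]
RETURN_VALUE → return -43.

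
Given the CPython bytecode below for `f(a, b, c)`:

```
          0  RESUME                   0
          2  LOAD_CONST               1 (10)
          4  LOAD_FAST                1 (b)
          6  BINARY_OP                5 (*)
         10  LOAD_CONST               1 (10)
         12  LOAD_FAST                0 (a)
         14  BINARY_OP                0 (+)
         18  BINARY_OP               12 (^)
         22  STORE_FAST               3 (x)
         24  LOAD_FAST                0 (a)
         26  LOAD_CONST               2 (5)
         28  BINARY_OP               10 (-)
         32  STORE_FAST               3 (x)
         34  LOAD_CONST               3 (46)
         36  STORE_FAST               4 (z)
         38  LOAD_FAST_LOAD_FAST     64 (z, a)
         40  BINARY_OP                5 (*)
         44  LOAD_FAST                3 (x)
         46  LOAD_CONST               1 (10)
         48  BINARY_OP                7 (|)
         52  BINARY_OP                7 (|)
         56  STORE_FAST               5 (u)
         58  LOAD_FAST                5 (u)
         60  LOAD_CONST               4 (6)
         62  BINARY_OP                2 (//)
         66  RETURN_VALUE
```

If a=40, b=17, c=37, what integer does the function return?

308

LOAD_CONST → push 10. Stack: [10]
LOAD_FAST b → push 17. Stack: [10, 17]
BINARY_OP * → 10 * 17 = 170. Stack: [170]
LOAD_CONST → push 10. Stack: [170, 10]
LOAD_FAST a → push 40. Stack: [170, 10, 40]
BINARY_OP + → 10 + 40 = 50. Stack: [170, 50]
BINARY_OP ^ → 170 ^ 50 = 152. Stack: [152]
STORE_FAST x → x=152. Stack: []
LOAD_FAST a → push 40. Stack: [40]
LOAD_CONST → push 5. Stack: [40, 5]
BINARY_OP - → 40 - 5 = 35. Stack: [35]
STORE_FAST x → x=35. Stack: []
LOAD_CONST → push 46. Stack: [46]
STORE_FAST z → z=46. Stack: []
LOAD_FAST_LOAD_FAST z,a → push 46,40. Stack: [46, 40]
BINARY_OP * → 46 * 40 = 1840. Stack: [1840]
LOAD_FAST x → push 35. Stack: [1840, 35]
LOAD_CONST → push 10. Stack: [1840, 35, 10]
BINARY_OP | → 35 | 10 = 43. Stack: [1840, 43]
BINARY_OP | → 1840 | 43 = 1851. Stack: [1851]
STORE_FAST u → u=1851. Stack: []
LOAD_FAST u → push 1851. Stack: [1851]
LOAD_CONST → push 6. Stack: [1851, 6]
BINARY_OP // → 1851 // 6 = 308. Stack: [308]
RETURN_VALUE → return 308.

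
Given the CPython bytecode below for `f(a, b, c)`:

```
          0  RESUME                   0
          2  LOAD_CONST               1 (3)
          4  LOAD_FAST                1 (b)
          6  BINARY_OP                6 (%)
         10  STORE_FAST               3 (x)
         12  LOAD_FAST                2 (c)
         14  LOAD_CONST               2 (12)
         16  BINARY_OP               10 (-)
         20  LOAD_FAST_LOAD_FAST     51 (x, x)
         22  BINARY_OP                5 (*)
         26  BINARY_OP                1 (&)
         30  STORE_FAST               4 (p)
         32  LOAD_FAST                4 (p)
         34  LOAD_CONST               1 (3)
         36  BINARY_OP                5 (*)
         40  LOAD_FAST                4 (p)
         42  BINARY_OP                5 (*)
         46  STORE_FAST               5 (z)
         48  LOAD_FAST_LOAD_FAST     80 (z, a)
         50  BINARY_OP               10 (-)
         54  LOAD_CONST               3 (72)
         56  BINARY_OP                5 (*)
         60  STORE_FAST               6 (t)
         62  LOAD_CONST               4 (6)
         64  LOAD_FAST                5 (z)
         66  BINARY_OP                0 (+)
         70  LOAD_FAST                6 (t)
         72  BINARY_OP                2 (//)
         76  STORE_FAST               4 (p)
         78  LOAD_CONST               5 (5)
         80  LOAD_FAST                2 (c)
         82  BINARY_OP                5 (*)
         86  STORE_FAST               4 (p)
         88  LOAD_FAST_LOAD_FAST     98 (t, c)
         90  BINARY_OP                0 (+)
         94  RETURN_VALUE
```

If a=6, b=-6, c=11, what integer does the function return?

LOAD_CONST → push 3. Stack: [3]
LOAD_FAST b → push -6. Stack: [3, -6]
BINARY_OP % → 3 % -6 = -3. Stack: [-3]
STORE_FAST x → x=-3. Stack: []
LOAD_FAST c → push 11. Stack: [11]
LOAD_CONST → push 12. Stack: [11, 12]
BINARY_OP - → 11 - 12 = -1. Stack: [-1]
LOAD_FAST_LOAD_FAST x,x → push -3,-3. Stack: [-1, -3, -3]
BINARY_OP * → -3 * -3 = 9. Stack: [-1, 9]
BINARY_OP & → -1 & 9 = 9. Stack: [9]
STORE_FAST p → p=9. Stack: []
LOAD_FAST p → push 9. Stack: [9]
LOAD_CONST → push 3. Stack: [9, 3]
BINARY_OP * → 9 * 3 = 27. Stack: [27]
LOAD_FAST p → push 9. Stack: [27, 9]
BINARY_OP * → 27 * 9 = 243. Stack: [243]
STORE_FAST z → z=243. Stack: []
LOAD_FAST_LOAD_FAST z,a → push 243,6. Stack: [243, 6]
BINARY_OP - → 243 - 6 = 237. Stack: [237]
LOAD_CONST → push 72. Stack: [237, 72]
BINARY_OP * → 237 * 72 = 17064. Stack: [17064]
STORE_FAST t → t=17064. Stack: []
LOAD_CONST → push 6. Stack: [6]
LOAD_FAST z → push 243. Stack: [6, 243]
BINARY_OP + → 6 + 243 = 249. Stack: [249]
LOAD_FAST t → push 17064. Stack: [249, 17064]
BINARY_OP // → 249 // 17064 = 0. Stack: [0]
STORE_FAST p → p=0. Stack: []
LOAD_CONST → push 5. Stack: [5]
LOAD_FAST c → push 11. Stack: [5, 11]
BINARY_OP * → 5 * 11 = 55. Stack: [55]
STORE_FAST p → p=55. Stack: []
LOAD_FAST_LOAD_FAST t,c → push 17064,11. Stack: [17064, 11]
BINARY_OP + → 17064 + 11 = 17075. Stack: [17075]
RETURN_VALUE → return 17075.

17075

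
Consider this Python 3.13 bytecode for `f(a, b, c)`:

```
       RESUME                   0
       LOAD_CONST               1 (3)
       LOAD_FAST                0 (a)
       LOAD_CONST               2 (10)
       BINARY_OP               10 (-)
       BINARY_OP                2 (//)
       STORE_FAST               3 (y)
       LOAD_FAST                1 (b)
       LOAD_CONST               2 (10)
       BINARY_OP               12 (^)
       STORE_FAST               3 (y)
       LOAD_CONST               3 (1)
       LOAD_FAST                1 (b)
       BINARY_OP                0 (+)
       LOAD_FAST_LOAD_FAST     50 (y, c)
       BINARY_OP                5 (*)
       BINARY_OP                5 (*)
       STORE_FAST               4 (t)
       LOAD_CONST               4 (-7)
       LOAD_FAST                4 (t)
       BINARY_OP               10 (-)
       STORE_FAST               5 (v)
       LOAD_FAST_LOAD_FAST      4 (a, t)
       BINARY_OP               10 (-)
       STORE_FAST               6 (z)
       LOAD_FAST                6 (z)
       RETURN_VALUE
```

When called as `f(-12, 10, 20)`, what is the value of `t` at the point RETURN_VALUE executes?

0

LOAD_CONST → push 3. Stack: [3]
LOAD_FAST a → push -12. Stack: [3, -12]
LOAD_CONST → push 10. Stack: [3, -12, 10]
BINARY_OP - → -12 - 10 = -22. Stack: [3, -22]
BINARY_OP // → 3 // -22 = -1. Stack: [-1]
STORE_FAST y → y=-1. Stack: []
LOAD_FAST b → push 10. Stack: [10]
LOAD_CONST → push 10. Stack: [10, 10]
BINARY_OP ^ → 10 ^ 10 = 0. Stack: [0]
STORE_FAST y → y=0. Stack: []
LOAD_CONST → push 1. Stack: [1]
LOAD_FAST b → push 10. Stack: [1, 10]
BINARY_OP + → 1 + 10 = 11. Stack: [11]
LOAD_FAST_LOAD_FAST y,c → push 0,20. Stack: [11, 0, 20]
BINARY_OP * → 0 * 20 = 0. Stack: [11, 0]
BINARY_OP * → 11 * 0 = 0. Stack: [0]
STORE_FAST t → t=0. Stack: []
LOAD_CONST → push -7. Stack: [-7]
LOAD_FAST t → push 0. Stack: [-7, 0]
BINARY_OP - → -7 - 0 = -7. Stack: [-7]
STORE_FAST v → v=-7. Stack: []
LOAD_FAST_LOAD_FAST a,t → push -12,0. Stack: [-12, 0]
BINARY_OP - → -12 - 0 = -12. Stack: [-12]
STORE_FAST z → z=-12. Stack: []
LOAD_FAST z → push -12. Stack: [-12]
RETURN_VALUE → return -12.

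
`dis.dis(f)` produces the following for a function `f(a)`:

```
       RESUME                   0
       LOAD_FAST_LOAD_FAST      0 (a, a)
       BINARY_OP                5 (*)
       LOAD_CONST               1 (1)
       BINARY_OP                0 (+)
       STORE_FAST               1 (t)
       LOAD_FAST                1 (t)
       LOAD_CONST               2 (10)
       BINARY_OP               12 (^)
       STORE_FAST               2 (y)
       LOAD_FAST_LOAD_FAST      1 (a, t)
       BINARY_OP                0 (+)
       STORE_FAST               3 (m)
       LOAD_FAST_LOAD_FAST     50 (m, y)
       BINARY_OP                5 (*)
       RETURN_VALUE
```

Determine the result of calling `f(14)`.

43677

LOAD_FAST_LOAD_FAST a,a → push 14,14. Stack: [14, 14]
BINARY_OP * → 14 * 14 = 196. Stack: [196]
LOAD_CONST → push 1. Stack: [196, 1]
BINARY_OP + → 196 + 1 = 197. Stack: [197]
STORE_FAST t → t=197. Stack: []
LOAD_FAST t → push 197. Stack: [197]
LOAD_CONST → push 10. Stack: [197, 10]
BINARY_OP ^ → 197 ^ 10 = 207. Stack: [207]
STORE_FAST y → y=207. Stack: []
LOAD_FAST_LOAD_FAST a,t → push 14,197. Stack: [14, 197]
BINARY_OP + → 14 + 197 = 211. Stack: [211]
STORE_FAST m → m=211. Stack: []
LOAD_FAST_LOAD_FAST m,y → push 211,207. Stack: [211, 207]
BINARY_OP * → 211 * 207 = 43677. Stack: [43677]
RETURN_VALUE → return 43677.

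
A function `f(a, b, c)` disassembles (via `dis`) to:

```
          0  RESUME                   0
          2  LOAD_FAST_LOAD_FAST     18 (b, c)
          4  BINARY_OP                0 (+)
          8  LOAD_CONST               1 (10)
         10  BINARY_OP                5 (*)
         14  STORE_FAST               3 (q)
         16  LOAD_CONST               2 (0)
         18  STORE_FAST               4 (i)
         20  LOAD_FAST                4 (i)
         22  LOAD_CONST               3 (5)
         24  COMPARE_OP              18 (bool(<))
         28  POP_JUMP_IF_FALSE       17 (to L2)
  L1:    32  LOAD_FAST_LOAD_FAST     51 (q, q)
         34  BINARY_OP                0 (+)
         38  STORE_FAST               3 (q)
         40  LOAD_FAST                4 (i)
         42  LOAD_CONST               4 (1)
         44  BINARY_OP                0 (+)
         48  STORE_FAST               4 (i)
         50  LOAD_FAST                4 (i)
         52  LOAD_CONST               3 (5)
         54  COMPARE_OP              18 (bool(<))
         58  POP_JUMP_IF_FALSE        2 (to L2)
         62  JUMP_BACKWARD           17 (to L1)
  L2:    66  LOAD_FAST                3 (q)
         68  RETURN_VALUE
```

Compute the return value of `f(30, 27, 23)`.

16000

LOAD_FAST_LOAD_FAST b,c → push 27,23
BINARY_OP + → 27 + 23 = 50
LOAD_CONST → push 10
BINARY_OP * → 50 * 10 = 500
STORE_FAST q → q=500
LOAD_CONST → push 0
STORE_FAST i → i=0
LOAD_FAST i → push 0
LOAD_CONST → push 5
COMPARE_OP bool(<) → 0 vs 5 = True
POP_JUMP_IF_FALSE → pop True; no jump
LOAD_FAST_LOAD_FAST q,q → push 500,500
BINARY_OP + → 500 + 500 = 1000
STORE_FAST q → q=1000
LOAD_FAST i → push 0
LOAD_CONST → push 1
BINARY_OP + → 0 + 1 = 1
STORE_FAST i → i=1
LOAD_FAST i → push 1
LOAD_CONST → push 5
COMPARE_OP bool(<) → 1 vs 5 = True
POP_JUMP_IF_FALSE → pop True; no jump
LOAD_FAST_LOAD_FAST q,q → push 1000,1000
BINARY_OP + → 1000 + 1000 = 2000
STORE_FAST q → q=2000
LOAD_FAST i → push 1
LOAD_CONST → push 1
BINARY_OP + → 1 + 1 = 2
STORE_FAST i → i=2
LOAD_FAST i → push 2
LOAD_CONST → push 5
COMPARE_OP bool(<) → 2 vs 5 = True
POP_JUMP_IF_FALSE → pop True; no jump
LOAD_FAST_LOAD_FAST q,q → push 2000,2000
BINARY_OP + → 2000 + 2000 = 4000
STORE_FAST q → q=4000
LOAD_FAST i → push 2
LOAD_CONST → push 1
BINARY_OP + → 2 + 1 = 3
STORE_FAST i → i=3
LOAD_FAST i → push 3
LOAD_CONST → push 5
COMPARE_OP bool(<) → 3 vs 5 = True
POP_JUMP_IF_FALSE → pop True; no jump
LOAD_FAST_LOAD_FAST q,q → push 4000,4000
BINARY_OP + → 4000 + 4000 = 8000
STORE_FAST q → q=8000
LOAD_FAST i → push 3
LOAD_CONST → push 1
BINARY_OP + → 3 + 1 = 4
STORE_FAST i → i=4
LOAD_FAST i → push 4
LOAD_CONST → push 5
COMPARE_OP bool(<) → 4 vs 5 = True
POP_JUMP_IF_FALSE → pop True; no jump
LOAD_FAST_LOAD_FAST q,q → push 8000,8000
BINARY_OP + → 8000 + 8000 = 16000
STORE_FAST q → q=16000
LOAD_FAST i → push 4
LOAD_CONST → push 1
BINARY_OP + → 4 + 1 = 5
STORE_FAST i → i=5
LOAD_FAST i → push 5
LOAD_CONST → push 5
COMPARE_OP bool(<) → 5 vs 5 = False
POP_JUMP_IF_FALSE → pop False; jump
LOAD_FAST q → push 16000
RETURN_VALUE → return 16000.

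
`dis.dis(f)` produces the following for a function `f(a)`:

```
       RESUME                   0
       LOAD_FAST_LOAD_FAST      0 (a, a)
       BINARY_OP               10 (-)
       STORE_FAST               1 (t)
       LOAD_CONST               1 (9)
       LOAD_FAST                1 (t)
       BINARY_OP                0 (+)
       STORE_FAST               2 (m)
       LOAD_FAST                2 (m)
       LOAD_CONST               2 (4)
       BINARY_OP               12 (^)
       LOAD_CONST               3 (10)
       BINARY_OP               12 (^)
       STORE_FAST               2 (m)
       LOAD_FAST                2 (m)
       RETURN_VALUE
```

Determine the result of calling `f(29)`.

LOAD_FAST_LOAD_FAST a,a → push 29,29. Stack: [29, 29]
BINARY_OP - → 29 - 29 = 0. Stack: [0]
STORE_FAST t → t=0. Stack: []
LOAD_CONST → push 9. Stack: [9]
LOAD_FAST t → push 0. Stack: [9, 0]
BINARY_OP + → 9 + 0 = 9. Stack: [9]
STORE_FAST m → m=9. Stack: []
LOAD_FAST m → push 9. Stack: [9]
LOAD_CONST → push 4. Stack: [9, 4]
BINARY_OP ^ → 9 ^ 4 = 13. Stack: [13]
LOAD_CONST → push 10. Stack: [13, 10]
BINARY_OP ^ → 13 ^ 10 = 7. Stack: [7]
STORE_FAST m → m=7. Stack: []
LOAD_FAST m → push 7. Stack: [7]
RETURN_VALUE → return 7.

7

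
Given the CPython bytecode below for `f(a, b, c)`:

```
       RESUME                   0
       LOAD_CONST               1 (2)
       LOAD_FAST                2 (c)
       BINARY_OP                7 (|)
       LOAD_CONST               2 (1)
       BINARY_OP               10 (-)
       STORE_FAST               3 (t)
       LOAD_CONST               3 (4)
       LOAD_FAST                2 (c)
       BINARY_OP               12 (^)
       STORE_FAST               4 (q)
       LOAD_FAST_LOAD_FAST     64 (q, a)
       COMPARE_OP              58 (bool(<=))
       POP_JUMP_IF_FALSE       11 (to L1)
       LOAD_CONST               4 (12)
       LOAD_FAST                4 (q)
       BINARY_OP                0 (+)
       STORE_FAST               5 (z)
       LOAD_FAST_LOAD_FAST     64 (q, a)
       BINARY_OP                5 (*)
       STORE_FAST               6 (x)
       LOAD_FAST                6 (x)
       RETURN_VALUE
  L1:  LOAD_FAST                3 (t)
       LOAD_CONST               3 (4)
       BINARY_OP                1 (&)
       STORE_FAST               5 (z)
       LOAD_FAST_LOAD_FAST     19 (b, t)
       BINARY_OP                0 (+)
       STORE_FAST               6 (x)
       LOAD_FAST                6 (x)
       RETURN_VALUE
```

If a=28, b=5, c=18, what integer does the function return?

616

LOAD_CONST → push 2. Stack: [2]
LOAD_FAST c → push 18. Stack: [2, 18]
BINARY_OP | → 2 | 18 = 18. Stack: [18]
LOAD_CONST → push 1. Stack: [18, 1]
BINARY_OP - → 18 - 1 = 17. Stack: [17]
STORE_FAST t → t=17. Stack: []
LOAD_CONST → push 4. Stack: [4]
LOAD_FAST c → push 18. Stack: [4, 18]
BINARY_OP ^ → 4 ^ 18 = 22. Stack: [22]
STORE_FAST q → q=22. Stack: []
LOAD_FAST_LOAD_FAST q,a → push 22,28. Stack: [22, 28]
COMPARE_OP bool(<=) → 22 vs 28 = True. Stack: [True]
POP_JUMP_IF_FALSE → pop True; no jump. Stack: []
LOAD_CONST → push 12. Stack: [12]
LOAD_FAST q → push 22. Stack: [12, 22]
BINARY_OP + → 12 + 22 = 34. Stack: [34]
STORE_FAST z → z=34. Stack: []
LOAD_FAST_LOAD_FAST q,a → push 22,28. Stack: [22, 28]
BINARY_OP * → 22 * 28 = 616. Stack: [616]
STORE_FAST x → x=616. Stack: []
LOAD_FAST x → push 616. Stack: [616]
RETURN_VALUE → return 616.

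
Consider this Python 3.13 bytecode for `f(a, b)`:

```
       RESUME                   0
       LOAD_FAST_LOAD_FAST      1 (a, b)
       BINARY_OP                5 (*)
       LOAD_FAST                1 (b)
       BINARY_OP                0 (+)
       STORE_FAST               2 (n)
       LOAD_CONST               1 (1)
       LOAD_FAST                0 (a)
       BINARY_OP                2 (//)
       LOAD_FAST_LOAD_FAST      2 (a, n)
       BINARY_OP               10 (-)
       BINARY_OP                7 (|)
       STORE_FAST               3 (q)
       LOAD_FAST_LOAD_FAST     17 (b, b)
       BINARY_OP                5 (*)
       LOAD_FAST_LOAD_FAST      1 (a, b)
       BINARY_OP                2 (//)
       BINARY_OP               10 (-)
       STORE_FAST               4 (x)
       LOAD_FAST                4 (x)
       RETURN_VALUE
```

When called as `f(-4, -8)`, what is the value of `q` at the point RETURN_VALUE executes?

-1

LOAD_FAST_LOAD_FAST a,b → push -4,-8. Stack: [-4, -8]
BINARY_OP * → -4 * -8 = 32. Stack: [32]
LOAD_FAST b → push -8. Stack: [32, -8]
BINARY_OP + → 32 + -8 = 24. Stack: [24]
STORE_FAST n → n=24. Stack: []
LOAD_CONST → push 1. Stack: [1]
LOAD_FAST a → push -4. Stack: [1, -4]
BINARY_OP // → 1 // -4 = -1. Stack: [-1]
LOAD_FAST_LOAD_FAST a,n → push -4,24. Stack: [-1, -4, 24]
BINARY_OP - → -4 - 24 = -28. Stack: [-1, -28]
BINARY_OP | → -1 | -28 = -1. Stack: [-1]
STORE_FAST q → q=-1. Stack: []
LOAD_FAST_LOAD_FAST b,b → push -8,-8. Stack: [-8, -8]
BINARY_OP * → -8 * -8 = 64. Stack: [64]
LOAD_FAST_LOAD_FAST a,b → push -4,-8. Stack: [64, -4, -8]
BINARY_OP // → -4 // -8 = 0. Stack: [64, 0]
BINARY_OP - → 64 - 0 = 64. Stack: [64]
STORE_FAST x → x=64. Stack: []
LOAD_FAST x → push 64. Stack: [64]
RETURN_VALUE → return 64.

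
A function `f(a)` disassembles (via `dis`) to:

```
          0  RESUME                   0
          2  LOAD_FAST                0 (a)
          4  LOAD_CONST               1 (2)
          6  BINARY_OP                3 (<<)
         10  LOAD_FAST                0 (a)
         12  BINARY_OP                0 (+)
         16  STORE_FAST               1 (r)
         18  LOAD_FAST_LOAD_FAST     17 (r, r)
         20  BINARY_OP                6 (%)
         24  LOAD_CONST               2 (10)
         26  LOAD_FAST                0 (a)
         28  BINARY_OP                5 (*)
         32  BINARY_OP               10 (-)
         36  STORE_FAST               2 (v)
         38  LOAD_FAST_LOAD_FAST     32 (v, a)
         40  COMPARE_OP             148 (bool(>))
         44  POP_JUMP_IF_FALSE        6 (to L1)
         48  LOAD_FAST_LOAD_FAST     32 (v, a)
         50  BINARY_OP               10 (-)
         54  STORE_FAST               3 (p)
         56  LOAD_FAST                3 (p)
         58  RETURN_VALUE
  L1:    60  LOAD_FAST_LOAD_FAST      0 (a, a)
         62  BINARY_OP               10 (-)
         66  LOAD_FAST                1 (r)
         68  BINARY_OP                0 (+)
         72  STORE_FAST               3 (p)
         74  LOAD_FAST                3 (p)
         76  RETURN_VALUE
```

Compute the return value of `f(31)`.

155

LOAD_FAST a → push 31. Stack: [31]
LOAD_CONST → push 2. Stack: [31, 2]
BINARY_OP << → 31 << 2 = 124. Stack: [124]
LOAD_FAST a → push 31. Stack: [124, 31]
BINARY_OP + → 124 + 31 = 155. Stack: [155]
STORE_FAST r → r=155. Stack: []
LOAD_FAST_LOAD_FAST r,r → push 155,155. Stack: [155, 155]
BINARY_OP % → 155 % 155 = 0. Stack: [0]
LOAD_CONST → push 10. Stack: [0, 10]
LOAD_FAST a → push 31. Stack: [0, 10, 31]
BINARY_OP * → 10 * 31 = 310. Stack: [0, 310]
BINARY_OP - → 0 - 310 = -310. Stack: [-310]
STORE_FAST v → v=-310. Stack: []
LOAD_FAST_LOAD_FAST v,a → push -310,31. Stack: [-310, 31]
COMPARE_OP bool(>) → -310 vs 31 = False. Stack: [False]
POP_JUMP_IF_FALSE → pop False; jump. Stack: []
LOAD_FAST_LOAD_FAST a,a → push 31,31. Stack: [31, 31]
BINARY_OP - → 31 - 31 = 0. Stack: [0]
LOAD_FAST r → push 155. Stack: [0, 155]
BINARY_OP + → 0 + 155 = 155. Stack: [155]
STORE_FAST p → p=155. Stack: []
LOAD_FAST p → push 155. Stack: [155]
RETURN_VALUE → return 155.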